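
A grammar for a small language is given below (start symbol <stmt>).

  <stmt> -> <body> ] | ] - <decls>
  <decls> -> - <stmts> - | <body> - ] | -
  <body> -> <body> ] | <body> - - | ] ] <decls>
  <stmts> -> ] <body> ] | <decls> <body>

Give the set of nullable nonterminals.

No nonterminal has an empty production or an RHS whose symbols are all nullable.

{ } (none)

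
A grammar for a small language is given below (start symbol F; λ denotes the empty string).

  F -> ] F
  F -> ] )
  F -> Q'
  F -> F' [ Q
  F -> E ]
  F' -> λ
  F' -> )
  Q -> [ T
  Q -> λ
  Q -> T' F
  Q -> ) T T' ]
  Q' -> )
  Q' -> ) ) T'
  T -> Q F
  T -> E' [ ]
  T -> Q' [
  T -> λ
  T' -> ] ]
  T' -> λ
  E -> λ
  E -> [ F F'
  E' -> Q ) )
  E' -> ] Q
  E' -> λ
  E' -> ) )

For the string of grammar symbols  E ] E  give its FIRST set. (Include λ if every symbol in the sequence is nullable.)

Add FIRST(E)\{λ} = { [ }; E is nullable, continue.
] is a terminal; add {]} and stop.

{ [, ] }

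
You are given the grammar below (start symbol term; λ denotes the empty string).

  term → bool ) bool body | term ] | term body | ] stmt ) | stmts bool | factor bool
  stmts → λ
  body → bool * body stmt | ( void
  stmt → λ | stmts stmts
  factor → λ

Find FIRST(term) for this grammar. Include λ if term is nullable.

{ ], bool }

term → bool ) bool body contributes {bool}.
From term → term ]: add FIRST(term) = { ], bool }.
From term → term body: add FIRST(term) = { ], bool }.
term → ] stmt ) contributes {]}.
From term → stmts bool: stmts nullable, take FIRST(stmts) ∪ {bool} = { bool }.
From term → factor bool: factor nullable, take FIRST(factor) ∪ {bool} = { bool }.
Union: FIRST(term) = { ], bool }.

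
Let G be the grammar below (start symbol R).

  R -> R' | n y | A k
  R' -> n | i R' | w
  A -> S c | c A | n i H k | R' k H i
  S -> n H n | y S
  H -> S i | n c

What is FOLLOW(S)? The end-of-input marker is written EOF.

{ c, i }

In A -> S c: add FIRST(c) = { c }.
In S -> y S: S is at the end, add FOLLOW(S) = { c, i }.
In H -> S i: add FIRST(i) = { i }.
Union: FOLLOW(S) = { c, i }.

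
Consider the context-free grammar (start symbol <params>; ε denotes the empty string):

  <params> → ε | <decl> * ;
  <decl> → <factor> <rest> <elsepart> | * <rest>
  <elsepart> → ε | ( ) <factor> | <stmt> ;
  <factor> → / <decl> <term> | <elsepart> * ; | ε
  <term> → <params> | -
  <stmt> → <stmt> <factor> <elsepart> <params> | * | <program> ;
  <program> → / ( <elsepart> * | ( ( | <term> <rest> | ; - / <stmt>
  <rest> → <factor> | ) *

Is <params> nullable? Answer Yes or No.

Yes

<params> has an ε-production, so <params> ⇒ ε.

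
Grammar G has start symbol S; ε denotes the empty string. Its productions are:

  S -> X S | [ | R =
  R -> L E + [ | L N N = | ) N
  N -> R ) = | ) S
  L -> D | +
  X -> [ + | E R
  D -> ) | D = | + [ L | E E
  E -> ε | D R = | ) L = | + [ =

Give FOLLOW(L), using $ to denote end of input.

{ ), +, = }

In R -> L E + [: add FIRST(E + [) = { ), +, = }.
In R -> L N N =: add FIRST(N N =) = { ), +, = }.
In D -> + [ L: L is at the end, add FOLLOW(D) = { ), +, = }.
In E -> ) L =: add FIRST(=) = { = }.
Union: FOLLOW(L) = { ), +, = }.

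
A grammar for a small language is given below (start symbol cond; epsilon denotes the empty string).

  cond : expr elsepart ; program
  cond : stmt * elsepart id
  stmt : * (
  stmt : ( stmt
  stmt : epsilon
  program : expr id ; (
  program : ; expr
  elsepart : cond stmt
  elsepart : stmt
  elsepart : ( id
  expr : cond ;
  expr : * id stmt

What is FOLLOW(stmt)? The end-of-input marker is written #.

{ #, (, *, ;, id }

In cond : stmt * elsepart id: add FIRST(* elsepart id) = { * }.
In stmt : ( stmt: stmt is at the end, add FOLLOW(stmt) = { #, (, *, ;, id }.
In elsepart : cond stmt: stmt is at the end, add FOLLOW(elsepart) = { ;, id }.
In elsepart : stmt: stmt is at the end, add FOLLOW(elsepart) = { ;, id }.
In expr : * id stmt: stmt is at the end, add FOLLOW(expr) = { #, (, *, ;, id }.
Union: FOLLOW(stmt) = { #, (, *, ;, id }.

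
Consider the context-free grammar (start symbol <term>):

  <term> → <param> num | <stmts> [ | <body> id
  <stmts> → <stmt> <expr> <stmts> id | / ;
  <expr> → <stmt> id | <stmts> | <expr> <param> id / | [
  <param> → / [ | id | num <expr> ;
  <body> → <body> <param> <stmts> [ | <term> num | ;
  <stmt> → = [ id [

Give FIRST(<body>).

From <body> → <body> <param> <stmts> [: add FIRST(<body>) = { /, ;, =, id, num }.
From <body> → <term> num: add FIRST(<term>) = { /, ;, =, id, num }.
<body> → ; contributes {;}.
Union: FIRST(<body>) = { /, ;, =, id, num }.

{ /, ;, =, id, num }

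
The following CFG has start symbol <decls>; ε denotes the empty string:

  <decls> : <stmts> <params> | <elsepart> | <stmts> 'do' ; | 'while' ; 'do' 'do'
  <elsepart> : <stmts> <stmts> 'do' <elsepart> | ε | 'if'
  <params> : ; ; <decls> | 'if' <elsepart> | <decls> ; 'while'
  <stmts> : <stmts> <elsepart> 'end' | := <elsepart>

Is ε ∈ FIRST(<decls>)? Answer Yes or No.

Yes

<decls> : <elsepart> and each of <elsepart> is nullable, so <decls> ⇒* ε.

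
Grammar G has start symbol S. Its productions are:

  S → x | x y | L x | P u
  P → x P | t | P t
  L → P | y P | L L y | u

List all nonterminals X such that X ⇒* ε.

No nonterminal has an empty production or an RHS whose symbols are all nullable.

{ } (none)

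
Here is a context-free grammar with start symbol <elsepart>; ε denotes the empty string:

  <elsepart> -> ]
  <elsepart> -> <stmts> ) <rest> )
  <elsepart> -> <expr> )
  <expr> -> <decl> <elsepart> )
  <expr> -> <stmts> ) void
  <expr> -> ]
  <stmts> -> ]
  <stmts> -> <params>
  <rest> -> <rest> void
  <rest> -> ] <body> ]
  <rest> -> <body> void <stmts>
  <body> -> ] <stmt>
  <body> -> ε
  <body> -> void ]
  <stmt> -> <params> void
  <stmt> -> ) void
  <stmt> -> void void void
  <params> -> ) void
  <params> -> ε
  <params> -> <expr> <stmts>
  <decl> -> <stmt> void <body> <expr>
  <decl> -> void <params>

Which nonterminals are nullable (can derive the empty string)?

{ <body>, <params>, <stmts> }

Directly nullable (have an ε-production): <body>, <params>.
<stmts> -> <params> with every symbol nullable, so <stmts> is nullable.
No other nonterminal has a production whose RHS symbols are all nullable.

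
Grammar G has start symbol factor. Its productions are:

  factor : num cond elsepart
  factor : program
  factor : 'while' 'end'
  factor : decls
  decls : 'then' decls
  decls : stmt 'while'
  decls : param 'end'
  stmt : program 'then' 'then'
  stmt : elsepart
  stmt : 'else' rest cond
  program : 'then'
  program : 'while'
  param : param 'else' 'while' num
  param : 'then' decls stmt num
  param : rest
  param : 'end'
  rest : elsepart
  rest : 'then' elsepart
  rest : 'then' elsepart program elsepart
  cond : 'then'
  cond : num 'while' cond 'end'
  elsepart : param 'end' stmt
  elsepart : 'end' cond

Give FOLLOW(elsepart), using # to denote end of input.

{ #, 'else', 'end', 'then', 'while', num }

In factor : num cond elsepart: elsepart is at the end, add FOLLOW(factor) = { # }.
In stmt : elsepart: elsepart is at the end, add FOLLOW(stmt) = { #, 'else', 'end', 'then', 'while', num }.
In rest : elsepart: elsepart is at the end, add FOLLOW(rest) = { 'else', 'end', 'then', num }.
In rest : 'then' elsepart: elsepart is at the end, add FOLLOW(rest) = { 'else', 'end', 'then', num }.
In rest : 'then' elsepart program elsepart: add FIRST(program elsepart) = { 'then', 'while' }.
In rest : 'then' elsepart program elsepart: elsepart is at the end, add FOLLOW(rest) = { 'else', 'end', 'then', num }.
Union: FOLLOW(elsepart) = { #, 'else', 'end', 'then', 'while', num }.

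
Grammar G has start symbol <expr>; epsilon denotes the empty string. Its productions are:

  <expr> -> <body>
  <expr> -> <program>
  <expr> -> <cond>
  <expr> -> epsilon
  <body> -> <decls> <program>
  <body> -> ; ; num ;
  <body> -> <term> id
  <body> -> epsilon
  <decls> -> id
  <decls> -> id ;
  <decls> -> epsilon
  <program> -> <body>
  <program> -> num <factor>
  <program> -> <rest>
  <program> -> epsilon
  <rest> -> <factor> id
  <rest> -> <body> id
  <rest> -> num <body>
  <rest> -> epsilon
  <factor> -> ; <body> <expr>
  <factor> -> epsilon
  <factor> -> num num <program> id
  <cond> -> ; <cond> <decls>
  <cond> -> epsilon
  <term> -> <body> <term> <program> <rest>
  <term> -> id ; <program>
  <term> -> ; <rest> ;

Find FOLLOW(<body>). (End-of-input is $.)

{ $, ;, id, num }

In <expr> -> <body>: <body> is at the end, add FOLLOW(<expr>) = { $, ;, id, num }.
In <program> -> <body>: <body> is at the end, add FOLLOW(<program>) = { $, ;, id, num }.
In <rest> -> <body> id: add FIRST(id) = { id }.
In <rest> -> num <body>: <body> is at the end, add FOLLOW(<rest>) = { $, ;, id, num }.
In <factor> -> ; <body> <expr>: add FIRST(<expr>)\{epsilon} = { ;, id, num }.
  Since <expr> is nullable, also add FOLLOW(<factor>) = { $, ;, id, num }.
In <term> -> <body> <term> <program> <rest>: add FIRST(<term> <program> <rest>) = { ;, id, num }.
Union: FOLLOW(<body>) = { $, ;, id, num }.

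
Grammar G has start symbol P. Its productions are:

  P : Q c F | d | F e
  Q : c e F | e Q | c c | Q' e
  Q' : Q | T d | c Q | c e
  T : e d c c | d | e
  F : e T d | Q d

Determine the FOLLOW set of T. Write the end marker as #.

In Q' : T d: add FIRST(d) = { d }.
In F : e T d: add FIRST(d) = { d }.
Union: FOLLOW(T) = { d }.

{ d }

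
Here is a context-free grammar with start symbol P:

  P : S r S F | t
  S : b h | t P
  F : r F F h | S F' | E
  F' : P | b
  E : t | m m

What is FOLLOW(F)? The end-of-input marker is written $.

In P : S r S F: F is at the end, add FOLLOW(P) = { $, b, h, m, r, t }.
In F : r F F h: add FIRST(F h) = { b, m, r, t }.
In F : r F F h: add FIRST(h) = { h }.
Union: FOLLOW(F) = { $, b, h, m, r, t }.

{ $, b, h, m, r, t }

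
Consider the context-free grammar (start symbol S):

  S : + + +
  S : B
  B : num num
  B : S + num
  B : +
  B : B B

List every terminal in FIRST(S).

S : + + + contributes {+}.
From S : B: add FIRST(B) = { +, num }.
Union: FIRST(S) = { +, num }.

{ +, num }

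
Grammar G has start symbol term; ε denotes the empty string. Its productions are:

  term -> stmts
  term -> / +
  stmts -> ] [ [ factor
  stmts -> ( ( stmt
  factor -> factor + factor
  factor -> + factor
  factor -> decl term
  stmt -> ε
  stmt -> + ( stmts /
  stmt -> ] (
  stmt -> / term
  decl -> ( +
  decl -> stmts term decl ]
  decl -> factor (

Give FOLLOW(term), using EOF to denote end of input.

{ EOF, (, +, /, ] }

term is the start symbol, so EOF ∈ FOLLOW(term).
In factor -> decl term: term is at the end, add FOLLOW(factor) = { EOF, (, +, /, ] }.
In stmt -> / term: term is at the end, add FOLLOW(stmt) = { EOF, (, +, /, ] }.
In decl -> stmts term decl ]: add FIRST(decl ]) = { (, +, ] }.
Union: FOLLOW(term) = { EOF, (, +, /, ] }.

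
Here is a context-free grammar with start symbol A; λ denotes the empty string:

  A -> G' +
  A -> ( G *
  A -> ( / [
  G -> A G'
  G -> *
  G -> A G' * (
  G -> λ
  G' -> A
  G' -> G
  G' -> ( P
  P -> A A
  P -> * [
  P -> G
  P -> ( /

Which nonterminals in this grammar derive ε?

{ G, G', P }

Directly nullable (have an λ-production): G.
G' -> G with every symbol nullable, so G' is nullable.
P -> G with every symbol nullable, so P is nullable.
No other nonterminal has a production whose RHS symbols are all nullable.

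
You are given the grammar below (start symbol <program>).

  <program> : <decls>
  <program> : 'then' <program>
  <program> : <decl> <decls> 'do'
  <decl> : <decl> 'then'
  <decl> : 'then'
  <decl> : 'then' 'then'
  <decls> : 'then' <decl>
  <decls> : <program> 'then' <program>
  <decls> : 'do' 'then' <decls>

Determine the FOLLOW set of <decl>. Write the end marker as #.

In <program> : <decl> <decls> 'do': add FIRST(<decls> 'do') = { 'do', 'then' }.
In <decl> : <decl> 'then': add FIRST('then') = { 'then' }.
In <decls> : 'then' <decl>: <decl> is at the end, add FOLLOW(<decls>) = { #, 'do', 'then' }.
Union: FOLLOW(<decl>) = { #, 'do', 'then' }.

{ #, 'do', 'then' }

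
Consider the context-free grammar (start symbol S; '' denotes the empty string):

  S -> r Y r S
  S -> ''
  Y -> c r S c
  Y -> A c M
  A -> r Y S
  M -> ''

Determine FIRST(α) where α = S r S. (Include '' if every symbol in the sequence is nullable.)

Add FIRST(S)\{''} = { r }; S is nullable, continue.
r is a terminal; add {r} and stop.

{ r }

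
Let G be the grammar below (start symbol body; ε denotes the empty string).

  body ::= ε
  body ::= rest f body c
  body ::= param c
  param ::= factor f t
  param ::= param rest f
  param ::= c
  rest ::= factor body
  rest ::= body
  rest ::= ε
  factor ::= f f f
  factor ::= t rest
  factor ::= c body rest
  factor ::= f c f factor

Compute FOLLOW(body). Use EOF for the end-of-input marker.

body is the start symbol, so EOF ∈ FOLLOW(body).
In body ::= rest f body c: add FIRST(c) = { c }.
In rest ::= factor body: body is at the end, add FOLLOW(rest) = { c, f, t }.
In rest ::= body: body is at the end, add FOLLOW(rest) = { c, f, t }.
In factor ::= c body rest: add FIRST(rest)\{ε} = { c, f, t }.
  Since rest is nullable, also add FOLLOW(factor) = { c, f, t }.
Union: FOLLOW(body) = { EOF, c, f, t }.

{ EOF, c, f, t }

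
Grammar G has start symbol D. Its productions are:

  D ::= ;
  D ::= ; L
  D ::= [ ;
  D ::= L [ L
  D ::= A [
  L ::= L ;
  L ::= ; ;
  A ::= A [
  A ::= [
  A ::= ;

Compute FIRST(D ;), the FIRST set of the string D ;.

Add FIRST(D) = { ;, [ }; D is not nullable, stop.

{ ;, [ }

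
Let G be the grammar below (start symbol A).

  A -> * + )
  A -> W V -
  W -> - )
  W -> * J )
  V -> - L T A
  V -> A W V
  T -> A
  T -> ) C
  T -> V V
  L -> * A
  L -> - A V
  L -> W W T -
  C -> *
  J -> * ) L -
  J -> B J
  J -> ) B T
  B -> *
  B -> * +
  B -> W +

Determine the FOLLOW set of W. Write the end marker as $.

In A -> W V -: add FIRST(V -) = { *, - }.
In V -> A W V: add FIRST(V) = { *, - }.
In L -> W W T -: add FIRST(W T -) = { *, - }.
In L -> W W T -: add FIRST(T -) = { ), *, - }.
In B -> W +: add FIRST(+) = { + }.
Union: FOLLOW(W) = { ), *, +, - }.

{ ), *, +, - }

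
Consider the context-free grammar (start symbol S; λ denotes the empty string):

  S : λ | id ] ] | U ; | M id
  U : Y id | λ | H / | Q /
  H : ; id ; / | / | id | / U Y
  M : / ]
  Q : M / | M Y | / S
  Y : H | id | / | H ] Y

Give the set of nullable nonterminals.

Directly nullable (have an λ-production): S, U.
No other nonterminal has a production whose RHS symbols are all nullable.

{ S, U }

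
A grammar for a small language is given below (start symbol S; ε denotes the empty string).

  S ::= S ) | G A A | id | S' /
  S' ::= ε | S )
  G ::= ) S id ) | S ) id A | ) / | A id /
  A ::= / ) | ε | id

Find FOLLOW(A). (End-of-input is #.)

{ #, ), /, id }

In S ::= G A A: add FIRST(A)\{ε} = { /, id }.
  Since A is nullable, also add FOLLOW(S) = { #, ), id }.
In S ::= G A A: A is at the end, add FOLLOW(S) = { #, ), id }.
In G ::= S ) id A: A is at the end, add FOLLOW(G) = { #, ), /, id }.
In G ::= A id /: add FIRST(id /) = { id }.
Union: FOLLOW(A) = { #, ), /, id }.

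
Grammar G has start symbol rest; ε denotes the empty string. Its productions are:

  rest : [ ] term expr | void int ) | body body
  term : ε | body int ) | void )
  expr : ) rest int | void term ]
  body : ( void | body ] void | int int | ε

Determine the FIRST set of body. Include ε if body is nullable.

{ (, ], int, ε }

body : ( void contributes {(}.
From body : body ] void: body nullable, take FIRST(body) ∪ {]} = { (, ], int }.
body : int int contributes {int}.
body : ε contributes ε.
Union: FIRST(body) = { (, ], int, ε }.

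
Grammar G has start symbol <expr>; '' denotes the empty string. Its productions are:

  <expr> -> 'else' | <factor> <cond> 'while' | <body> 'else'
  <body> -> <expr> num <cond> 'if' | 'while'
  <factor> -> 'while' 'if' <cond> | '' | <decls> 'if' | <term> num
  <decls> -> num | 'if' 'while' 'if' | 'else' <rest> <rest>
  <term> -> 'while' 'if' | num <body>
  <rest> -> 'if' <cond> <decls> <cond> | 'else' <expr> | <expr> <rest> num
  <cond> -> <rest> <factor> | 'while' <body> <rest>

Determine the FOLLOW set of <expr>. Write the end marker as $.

<expr> is the start symbol, so $ ∈ FOLLOW(<expr>).
In <body> -> <expr> num <cond> 'if': add FIRST(num <cond> 'if') = { num }.
In <rest> -> 'else' <expr>: <expr> is at the end, add FOLLOW(<rest>) = { 'else', 'if', 'while', num }.
In <rest> -> <expr> <rest> num: add FIRST(<rest> num) = { 'else', 'if', 'while', num }.
Union: FOLLOW(<expr>) = { $, 'else', 'if', 'while', num }.

{ $, 'else', 'if', 'while', num }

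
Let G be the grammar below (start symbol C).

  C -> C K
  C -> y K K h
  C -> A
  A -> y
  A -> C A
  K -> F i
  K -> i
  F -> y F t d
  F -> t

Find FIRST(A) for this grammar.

A -> y contributes {y}.
From A -> C A: add FIRST(C) = { y }.
Union: FIRST(A) = { y }.

{ y }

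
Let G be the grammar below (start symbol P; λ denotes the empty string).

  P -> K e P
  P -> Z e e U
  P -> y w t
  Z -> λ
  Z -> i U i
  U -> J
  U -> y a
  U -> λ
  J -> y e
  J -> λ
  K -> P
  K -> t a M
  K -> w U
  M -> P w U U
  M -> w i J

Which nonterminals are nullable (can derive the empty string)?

Directly nullable (have an λ-production): Z, U, J.
No other nonterminal has a production whose RHS symbols are all nullable.

{ J, U, Z }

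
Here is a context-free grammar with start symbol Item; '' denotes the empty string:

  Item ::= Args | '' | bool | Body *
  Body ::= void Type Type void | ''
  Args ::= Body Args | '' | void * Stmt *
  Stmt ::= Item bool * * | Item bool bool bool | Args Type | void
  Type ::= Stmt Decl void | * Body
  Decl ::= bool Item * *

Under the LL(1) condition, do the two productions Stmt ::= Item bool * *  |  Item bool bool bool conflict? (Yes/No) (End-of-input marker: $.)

Yes

FIRST(Item bool * *) = { *, bool, void } and FIRST(Item bool bool bool) = { *, bool, void }.
Both contain *, so the two alternatives are not disjoint — LL(1) conflict.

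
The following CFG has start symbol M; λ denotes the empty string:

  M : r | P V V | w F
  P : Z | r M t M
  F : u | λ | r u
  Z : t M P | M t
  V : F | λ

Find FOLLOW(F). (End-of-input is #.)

In M : w F: F is at the end, add FOLLOW(M) = { #, r, t, u, w }.
In V : F: F is at the end, add FOLLOW(V) = { #, r, t, u, w }.
Union: FOLLOW(F) = { #, r, t, u, w }.

{ #, r, t, u, w }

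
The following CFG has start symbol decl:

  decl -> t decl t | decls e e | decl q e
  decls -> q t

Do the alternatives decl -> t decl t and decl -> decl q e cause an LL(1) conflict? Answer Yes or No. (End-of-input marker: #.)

FIRST(t decl t) = { t } and FIRST(decl q e) = { q, t }.
Both contain t, so the two alternatives are not disjoint — LL(1) conflict.

Yes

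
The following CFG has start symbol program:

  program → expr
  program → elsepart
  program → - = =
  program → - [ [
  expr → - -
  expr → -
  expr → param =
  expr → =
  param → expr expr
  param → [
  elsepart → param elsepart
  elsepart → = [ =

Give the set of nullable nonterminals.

{ } (none)

No nonterminal has an empty production or an RHS whose symbols are all nullable.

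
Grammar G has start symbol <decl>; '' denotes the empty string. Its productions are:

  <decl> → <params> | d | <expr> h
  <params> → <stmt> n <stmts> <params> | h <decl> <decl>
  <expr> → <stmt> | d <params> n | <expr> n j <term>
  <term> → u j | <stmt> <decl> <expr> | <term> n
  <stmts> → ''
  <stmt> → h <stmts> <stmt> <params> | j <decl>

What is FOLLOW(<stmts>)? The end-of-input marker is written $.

In <params> → <stmt> n <stmts> <params>: add FIRST(<params>) = { h, j }.
In <stmt> → h <stmts> <stmt> <params>: add FIRST(<stmt> <params>) = { h, j }.
Union: FOLLOW(<stmts>) = { h, j }.

{ h, j }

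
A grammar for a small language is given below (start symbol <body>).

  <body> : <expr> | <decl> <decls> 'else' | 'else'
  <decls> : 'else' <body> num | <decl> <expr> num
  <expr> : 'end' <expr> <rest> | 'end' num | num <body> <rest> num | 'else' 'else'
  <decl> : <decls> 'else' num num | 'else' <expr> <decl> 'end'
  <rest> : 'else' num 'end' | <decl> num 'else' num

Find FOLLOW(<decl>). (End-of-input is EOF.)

In <body> : <decl> <decls> 'else': add FIRST(<decls> 'else') = { 'else' }.
In <decls> : <decl> <expr> num: add FIRST(<expr> num) = { 'else', 'end', num }.
In <decl> : 'else' <expr> <decl> 'end': add FIRST('end') = { 'end' }.
In <rest> : <decl> num 'else' num: add FIRST(num 'else' num) = { num }.
Union: FOLLOW(<decl>) = { 'else', 'end', num }.

{ 'else', 'end', num }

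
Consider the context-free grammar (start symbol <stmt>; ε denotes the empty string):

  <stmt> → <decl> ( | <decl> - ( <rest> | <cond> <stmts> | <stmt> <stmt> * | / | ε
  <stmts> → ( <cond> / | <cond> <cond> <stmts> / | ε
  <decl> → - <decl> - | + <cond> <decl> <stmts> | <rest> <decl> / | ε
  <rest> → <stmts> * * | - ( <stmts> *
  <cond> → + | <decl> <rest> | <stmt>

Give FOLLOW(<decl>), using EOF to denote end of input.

In <stmt> → <decl> (: add FIRST(() = { ( }.
In <stmt> → <decl> - ( <rest>: add FIRST(- ( <rest>) = { - }.
In <decl> → - <decl> -: add FIRST(-) = { - }.
In <decl> → + <cond> <decl> <stmts>: add FIRST(<stmts>)\{ε} = { (, *, +, -, / }.
  Since <stmts> is nullable, also add FOLLOW(<decl>) = { (, *, +, -, / }.
In <decl> → <rest> <decl> /: add FIRST(/) = { / }.
In <cond> → <decl> <rest>: add FIRST(<rest>) = { (, *, +, -, / }.
Union: FOLLOW(<decl>) = { (, *, +, -, / }.

{ (, *, +, -, / }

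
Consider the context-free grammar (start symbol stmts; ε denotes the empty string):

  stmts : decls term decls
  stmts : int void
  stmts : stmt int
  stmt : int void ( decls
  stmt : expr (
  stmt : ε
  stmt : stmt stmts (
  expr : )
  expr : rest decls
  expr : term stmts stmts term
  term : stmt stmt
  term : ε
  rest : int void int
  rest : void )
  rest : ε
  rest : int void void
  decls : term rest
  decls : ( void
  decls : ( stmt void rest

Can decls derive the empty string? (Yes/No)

decls : term rest and each of term, rest is nullable, so decls ⇒* ε.

Yes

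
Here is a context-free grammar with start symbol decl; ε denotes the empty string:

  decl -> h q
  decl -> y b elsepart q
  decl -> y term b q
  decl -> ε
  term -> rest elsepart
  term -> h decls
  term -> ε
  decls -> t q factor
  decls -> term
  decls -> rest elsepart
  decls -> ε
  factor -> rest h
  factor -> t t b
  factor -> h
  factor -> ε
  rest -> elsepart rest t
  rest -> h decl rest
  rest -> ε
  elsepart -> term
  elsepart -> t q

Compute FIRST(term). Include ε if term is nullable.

{ h, t, ε }

From term -> rest elsepart: rest, elsepart nullable, take FIRST(rest) ∪ FIRST(elsepart) = { h, t }; also ε since the whole RHS is nullable.
term -> h decls contributes {h}.
term -> ε contributes ε.
Union: FIRST(term) = { h, t, ε }.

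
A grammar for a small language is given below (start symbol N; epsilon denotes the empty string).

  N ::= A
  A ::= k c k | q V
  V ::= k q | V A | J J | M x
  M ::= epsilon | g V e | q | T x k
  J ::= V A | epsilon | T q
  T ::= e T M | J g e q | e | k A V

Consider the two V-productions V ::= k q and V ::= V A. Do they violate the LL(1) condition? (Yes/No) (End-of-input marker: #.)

Yes

FIRST(k q) = { k } and FIRST(V A) = { e, g, k, q, x }.
Both contain k, so the two alternatives are not disjoint — LL(1) conflict.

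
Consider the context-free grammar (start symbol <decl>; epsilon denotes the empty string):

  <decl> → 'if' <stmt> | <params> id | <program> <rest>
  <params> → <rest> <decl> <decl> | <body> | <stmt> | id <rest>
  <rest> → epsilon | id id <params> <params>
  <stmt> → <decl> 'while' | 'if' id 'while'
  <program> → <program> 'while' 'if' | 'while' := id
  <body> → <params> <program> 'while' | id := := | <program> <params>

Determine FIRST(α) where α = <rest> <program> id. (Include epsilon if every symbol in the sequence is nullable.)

{ 'while', id }

Add FIRST(<rest>)\{epsilon} = { id }; <rest> is nullable, continue.
Add FIRST(<program>) = { 'while' }; <program> is not nullable, stop.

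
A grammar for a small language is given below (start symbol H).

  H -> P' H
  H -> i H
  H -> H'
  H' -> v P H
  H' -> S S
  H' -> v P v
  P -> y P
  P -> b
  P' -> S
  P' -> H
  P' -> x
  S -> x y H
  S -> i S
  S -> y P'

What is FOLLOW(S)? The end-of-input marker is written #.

{ #, i, v, x, y }

In H' -> S S: add FIRST(S) = { i, x, y }.
In H' -> S S: S is at the end, add FOLLOW(H') = { #, i, v, x, y }.
In P' -> S: S is at the end, add FOLLOW(P') = { #, i, v, x, y }.
In S -> i S: S is at the end, add FOLLOW(S) = { #, i, v, x, y }.
Union: FOLLOW(S) = { #, i, v, x, y }.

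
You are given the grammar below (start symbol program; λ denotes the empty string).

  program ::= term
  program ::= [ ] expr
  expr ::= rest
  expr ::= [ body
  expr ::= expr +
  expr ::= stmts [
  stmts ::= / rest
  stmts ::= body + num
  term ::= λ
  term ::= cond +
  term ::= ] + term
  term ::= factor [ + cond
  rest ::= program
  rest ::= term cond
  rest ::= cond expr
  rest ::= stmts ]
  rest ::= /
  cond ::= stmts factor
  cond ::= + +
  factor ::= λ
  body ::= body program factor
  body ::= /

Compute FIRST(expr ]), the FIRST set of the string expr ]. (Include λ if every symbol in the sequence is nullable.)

{ +, /, [, ] }

Add FIRST(expr)\{λ} = { +, /, [, ] }; expr is nullable, continue.
] is a terminal; add {]} and stop.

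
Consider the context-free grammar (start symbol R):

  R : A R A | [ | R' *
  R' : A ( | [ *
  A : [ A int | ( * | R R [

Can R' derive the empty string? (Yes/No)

No nonterminal in this grammar is nullable.
No production of R' has an RHS whose symbols are all nullable, so R' is not nullable.

No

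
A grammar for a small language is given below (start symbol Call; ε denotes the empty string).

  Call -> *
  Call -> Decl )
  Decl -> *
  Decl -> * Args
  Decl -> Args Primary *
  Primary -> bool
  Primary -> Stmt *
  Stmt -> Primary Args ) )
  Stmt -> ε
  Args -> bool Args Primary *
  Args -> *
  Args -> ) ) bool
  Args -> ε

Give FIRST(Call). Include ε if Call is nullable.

Call -> * contributes {*}.
From Call -> Decl ): add FIRST(Decl) = { ), *, bool }.
Union: FIRST(Call) = { ), *, bool }.

{ ), *, bool }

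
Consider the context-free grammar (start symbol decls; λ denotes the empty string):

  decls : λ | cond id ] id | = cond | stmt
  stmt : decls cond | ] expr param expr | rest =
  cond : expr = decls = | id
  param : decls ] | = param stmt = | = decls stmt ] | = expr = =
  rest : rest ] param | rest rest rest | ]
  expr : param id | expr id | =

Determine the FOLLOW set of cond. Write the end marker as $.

{ $, =, ], id }

In decls : cond id ] id: add FIRST(id ] id) = { id }.
In decls : = cond: cond is at the end, add FOLLOW(decls) = { $, =, ], id }.
In stmt : decls cond: cond is at the end, add FOLLOW(stmt) = { $, =, ], id }.
Union: FOLLOW(cond) = { $, =, ], id }.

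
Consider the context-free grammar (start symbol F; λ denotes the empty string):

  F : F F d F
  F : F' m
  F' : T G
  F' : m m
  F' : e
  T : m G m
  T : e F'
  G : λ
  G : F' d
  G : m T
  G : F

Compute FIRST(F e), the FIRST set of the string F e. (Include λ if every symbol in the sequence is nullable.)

{ e, m }

Add FIRST(F) = { e, m }; F is not nullable, stop.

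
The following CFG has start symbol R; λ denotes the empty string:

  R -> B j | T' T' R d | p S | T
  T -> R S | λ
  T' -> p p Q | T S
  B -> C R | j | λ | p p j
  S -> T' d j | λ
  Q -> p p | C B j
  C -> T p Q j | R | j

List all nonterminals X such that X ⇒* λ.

Directly nullable (have an λ-production): T, B, S.
T' -> T S with every symbol nullable, so T' is nullable.
R -> T with every symbol nullable, so R is nullable.
C -> R with every symbol nullable, so C is nullable.
No other nonterminal has a production whose RHS symbols are all nullable.

{ B, C, R, S, T, T' }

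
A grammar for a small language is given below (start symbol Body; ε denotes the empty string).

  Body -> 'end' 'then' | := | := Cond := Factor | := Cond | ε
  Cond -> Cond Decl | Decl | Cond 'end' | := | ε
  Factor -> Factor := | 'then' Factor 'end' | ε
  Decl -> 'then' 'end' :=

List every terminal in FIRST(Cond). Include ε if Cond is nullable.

{ 'end', 'then', :=, ε }

From Cond -> Cond Decl: Cond nullable, take FIRST(Cond) ∪ FIRST(Decl) = { 'end', 'then', := }.
From Cond -> Decl: add FIRST(Decl) = { 'then' }.
From Cond -> Cond 'end': Cond nullable, take FIRST(Cond) ∪ {'end'} = { 'end', 'then', := }.
Cond -> := contributes {:=}.
Cond -> ε contributes ε.
Union: FIRST(Cond) = { 'end', 'then', :=, ε }.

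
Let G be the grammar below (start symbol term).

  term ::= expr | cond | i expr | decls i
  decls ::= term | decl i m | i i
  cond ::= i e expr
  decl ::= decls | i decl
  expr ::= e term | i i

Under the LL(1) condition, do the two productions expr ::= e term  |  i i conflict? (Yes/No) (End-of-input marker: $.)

No

FIRST(e term) = { e } and FIRST(i i) = { i }.
The FIRST sets are disjoint and neither alternative is nullable — no conflict.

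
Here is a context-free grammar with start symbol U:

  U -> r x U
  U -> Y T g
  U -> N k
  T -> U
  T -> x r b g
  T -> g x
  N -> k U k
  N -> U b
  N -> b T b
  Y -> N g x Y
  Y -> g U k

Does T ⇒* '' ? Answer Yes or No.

No nonterminal in this grammar is nullable.
No production of T has an RHS whose symbols are all nullable, so T is not nullable.

No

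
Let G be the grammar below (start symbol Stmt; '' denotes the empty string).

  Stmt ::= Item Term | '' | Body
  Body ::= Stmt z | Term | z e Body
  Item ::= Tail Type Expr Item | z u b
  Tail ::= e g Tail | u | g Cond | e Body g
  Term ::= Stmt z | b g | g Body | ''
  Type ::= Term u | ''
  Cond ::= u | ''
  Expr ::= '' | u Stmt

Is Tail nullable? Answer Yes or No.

No

Nullable nonterminals: Body, Cond, Expr, Stmt, Term, Type.
No production of Tail has an RHS whose symbols are all nullable, so Tail is not nullable.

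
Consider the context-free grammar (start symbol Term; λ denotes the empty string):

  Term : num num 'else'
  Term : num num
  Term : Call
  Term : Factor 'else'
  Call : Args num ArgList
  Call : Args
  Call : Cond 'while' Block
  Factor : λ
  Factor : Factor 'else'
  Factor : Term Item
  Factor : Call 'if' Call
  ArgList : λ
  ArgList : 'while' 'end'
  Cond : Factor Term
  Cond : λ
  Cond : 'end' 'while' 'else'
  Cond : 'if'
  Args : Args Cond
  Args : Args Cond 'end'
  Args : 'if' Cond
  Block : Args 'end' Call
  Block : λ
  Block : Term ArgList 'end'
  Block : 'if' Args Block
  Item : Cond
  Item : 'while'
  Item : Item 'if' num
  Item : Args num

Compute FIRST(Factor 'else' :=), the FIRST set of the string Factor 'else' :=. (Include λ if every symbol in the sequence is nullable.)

{ 'else', 'end', 'if', 'while', num }

Add FIRST(Factor)\{λ} = { 'else', 'end', 'if', 'while', num }; Factor is nullable, continue.
'else' is a terminal; add {'else'} and stop.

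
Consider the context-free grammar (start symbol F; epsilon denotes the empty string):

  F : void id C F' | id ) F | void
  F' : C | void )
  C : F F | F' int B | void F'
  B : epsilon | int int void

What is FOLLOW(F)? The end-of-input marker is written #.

F is the start symbol, so # ∈ FOLLOW(F).
In F : id ) F: F is at the end, add FOLLOW(F) = { #, id, int, void }.
In C : F F: add FIRST(F) = { id, void }.
In C : F F: F is at the end, add FOLLOW(C) = { #, id, int, void }.
Union: FOLLOW(F) = { #, id, int, void }.

{ #, id, int, void }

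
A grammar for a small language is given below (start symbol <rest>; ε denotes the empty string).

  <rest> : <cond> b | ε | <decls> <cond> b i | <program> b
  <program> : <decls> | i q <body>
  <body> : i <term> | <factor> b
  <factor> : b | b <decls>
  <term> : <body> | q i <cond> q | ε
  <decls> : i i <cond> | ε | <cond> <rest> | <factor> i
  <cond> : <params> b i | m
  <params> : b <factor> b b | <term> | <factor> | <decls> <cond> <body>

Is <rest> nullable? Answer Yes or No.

Yes

<rest> has an ε-production, so <rest> ⇒ ε.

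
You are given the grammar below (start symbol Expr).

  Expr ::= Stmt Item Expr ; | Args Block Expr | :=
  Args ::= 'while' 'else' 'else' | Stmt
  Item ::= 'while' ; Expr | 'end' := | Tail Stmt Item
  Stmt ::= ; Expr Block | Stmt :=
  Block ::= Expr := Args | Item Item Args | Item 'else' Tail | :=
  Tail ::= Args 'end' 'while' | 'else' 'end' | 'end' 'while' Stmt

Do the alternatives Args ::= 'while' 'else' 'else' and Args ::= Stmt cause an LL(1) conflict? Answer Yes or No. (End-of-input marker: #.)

No

FIRST('while' 'else' 'else') = { 'while' } and FIRST(Stmt) = { ; }.
The FIRST sets are disjoint and neither alternative is nullable — no conflict.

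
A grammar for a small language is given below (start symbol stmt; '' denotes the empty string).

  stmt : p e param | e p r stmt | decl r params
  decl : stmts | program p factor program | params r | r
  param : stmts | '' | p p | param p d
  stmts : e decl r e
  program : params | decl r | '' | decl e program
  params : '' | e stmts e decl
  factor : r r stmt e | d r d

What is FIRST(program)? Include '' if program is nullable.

From program : params: add FIRST(params) = { e, '' } (including '' since params is nullable).
From program : decl r: add FIRST(decl) = { e, p, r }.
program : '' contributes ''.
From program : decl e program: add FIRST(decl) = { e, p, r }.
Union: FIRST(program) = { e, p, r, '' }.

{ e, p, r, '' }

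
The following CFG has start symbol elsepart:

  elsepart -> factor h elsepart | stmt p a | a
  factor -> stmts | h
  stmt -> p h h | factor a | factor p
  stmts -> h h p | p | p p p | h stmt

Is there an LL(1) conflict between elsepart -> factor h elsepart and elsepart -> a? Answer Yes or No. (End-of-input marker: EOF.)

FIRST(factor h elsepart) = { h, p } and FIRST(a) = { a }.
The FIRST sets are disjoint and neither alternative is nullable — no conflict.

No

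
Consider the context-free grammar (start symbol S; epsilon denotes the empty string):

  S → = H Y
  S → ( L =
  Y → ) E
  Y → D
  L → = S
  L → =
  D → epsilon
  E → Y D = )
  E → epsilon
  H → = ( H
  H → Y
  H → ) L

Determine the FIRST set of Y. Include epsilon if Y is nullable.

{ ), epsilon }

Y → ) E contributes {)}.
From Y → D: add FIRST(D) = { epsilon } (including epsilon since D is nullable).
Union: FIRST(Y) = { ), epsilon }.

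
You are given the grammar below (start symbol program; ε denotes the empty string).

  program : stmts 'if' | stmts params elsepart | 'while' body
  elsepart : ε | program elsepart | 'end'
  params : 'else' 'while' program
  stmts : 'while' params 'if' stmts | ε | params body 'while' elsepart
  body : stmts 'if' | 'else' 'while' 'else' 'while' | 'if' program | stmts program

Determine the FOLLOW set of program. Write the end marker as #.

{ #, 'else', 'end', 'if', 'while' }

program is the start symbol, so # ∈ FOLLOW(program).
In elsepart : program elsepart: add FIRST(elsepart)\{ε} = { 'else', 'end', 'if', 'while' }.
  Since elsepart is nullable, also add FOLLOW(elsepart) = { #, 'else', 'end', 'if', 'while' }.
In params : 'else' 'while' program: program is at the end, add FOLLOW(params) = { #, 'else', 'end', 'if', 'while' }.
In body : 'if' program: program is at the end, add FOLLOW(body) = { #, 'else', 'end', 'if', 'while' }.
In body : stmts program: program is at the end, add FOLLOW(body) = { #, 'else', 'end', 'if', 'while' }.
Union: FOLLOW(program) = { #, 'else', 'end', 'if', 'while' }.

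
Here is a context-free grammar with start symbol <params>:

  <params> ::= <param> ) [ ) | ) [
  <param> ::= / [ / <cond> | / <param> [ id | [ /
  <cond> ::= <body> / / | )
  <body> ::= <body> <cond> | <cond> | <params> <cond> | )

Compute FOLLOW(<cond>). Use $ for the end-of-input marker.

In <param> ::= / [ / <cond>: <cond> is at the end, add FOLLOW(<param>) = { ), [ }.
In <body> ::= <body> <cond>: <cond> is at the end, add FOLLOW(<body>) = { ), /, [ }.
In <body> ::= <cond>: <cond> is at the end, add FOLLOW(<body>) = { ), /, [ }.
In <body> ::= <params> <cond>: <cond> is at the end, add FOLLOW(<body>) = { ), /, [ }.
Union: FOLLOW(<cond>) = { ), /, [ }.

{ ), /, [ }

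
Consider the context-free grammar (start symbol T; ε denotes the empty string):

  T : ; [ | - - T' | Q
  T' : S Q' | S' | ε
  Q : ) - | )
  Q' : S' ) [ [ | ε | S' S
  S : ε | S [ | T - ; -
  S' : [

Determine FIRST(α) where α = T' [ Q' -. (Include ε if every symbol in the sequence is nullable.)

Add FIRST(T')\{ε} = { ), -, ;, [ }; T' is nullable, continue.
[ is a terminal; add {[} and stop.

{ ), -, ;, [ }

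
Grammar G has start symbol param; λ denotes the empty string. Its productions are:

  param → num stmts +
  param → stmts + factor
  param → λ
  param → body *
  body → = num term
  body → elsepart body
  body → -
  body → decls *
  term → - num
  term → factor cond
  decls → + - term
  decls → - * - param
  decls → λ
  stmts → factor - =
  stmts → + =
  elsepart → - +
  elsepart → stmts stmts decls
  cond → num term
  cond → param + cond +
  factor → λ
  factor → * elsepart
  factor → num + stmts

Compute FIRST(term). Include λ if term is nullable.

term → - num contributes {-}.
From term → factor cond: factor nullable, take FIRST(factor) ∪ FIRST(cond) = { *, +, -, =, num }.
Union: FIRST(term) = { *, +, -, =, num }.

{ *, +, -, =, num }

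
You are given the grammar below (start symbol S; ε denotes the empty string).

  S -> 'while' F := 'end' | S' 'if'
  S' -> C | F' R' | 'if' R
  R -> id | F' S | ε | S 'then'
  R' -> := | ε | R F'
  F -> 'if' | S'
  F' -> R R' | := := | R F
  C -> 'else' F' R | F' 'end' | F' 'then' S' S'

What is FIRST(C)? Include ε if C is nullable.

{ 'else', 'end', 'if', 'then', 'while', :=, id }

C -> 'else' F' R contributes {'else'}.
From C -> F' 'end': F' nullable, take FIRST(F') ∪ {'end'} = { 'else', 'end', 'if', 'then', 'while', :=, id }.
From C -> F' 'then' S' S': F' nullable, take FIRST(F') ∪ {'then'} = { 'else', 'end', 'if', 'then', 'while', :=, id }.
Union: FIRST(C) = { 'else', 'end', 'if', 'then', 'while', :=, id }.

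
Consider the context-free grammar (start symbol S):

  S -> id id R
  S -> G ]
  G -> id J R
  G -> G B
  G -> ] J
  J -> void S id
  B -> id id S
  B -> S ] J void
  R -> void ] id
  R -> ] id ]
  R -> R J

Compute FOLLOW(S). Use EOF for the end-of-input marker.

{ EOF, ], id }

S is the start symbol, so EOF ∈ FOLLOW(S).
In J -> void S id: add FIRST(id) = { id }.
In B -> id id S: S is at the end, add FOLLOW(B) = { ], id }.
In B -> S ] J void: add FIRST(] J void) = { ] }.
Union: FOLLOW(S) = { EOF, ], id }.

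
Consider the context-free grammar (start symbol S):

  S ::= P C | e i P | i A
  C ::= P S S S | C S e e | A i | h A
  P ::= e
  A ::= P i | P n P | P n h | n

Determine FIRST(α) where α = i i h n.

i is a terminal; add {i} and stop.

{ i }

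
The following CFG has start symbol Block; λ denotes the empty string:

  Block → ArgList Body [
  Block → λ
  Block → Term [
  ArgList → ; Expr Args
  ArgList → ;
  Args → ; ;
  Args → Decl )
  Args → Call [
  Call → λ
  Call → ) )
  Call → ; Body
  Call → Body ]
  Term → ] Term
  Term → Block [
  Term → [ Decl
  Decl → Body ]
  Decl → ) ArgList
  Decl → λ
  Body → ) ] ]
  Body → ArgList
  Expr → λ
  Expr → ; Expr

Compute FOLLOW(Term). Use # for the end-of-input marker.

In Block → Term [: add FIRST([) = { [ }.
In Term → ] Term: Term is at the end, add FOLLOW(Term) = { [ }.
Union: FOLLOW(Term) = { [ }.

{ [ }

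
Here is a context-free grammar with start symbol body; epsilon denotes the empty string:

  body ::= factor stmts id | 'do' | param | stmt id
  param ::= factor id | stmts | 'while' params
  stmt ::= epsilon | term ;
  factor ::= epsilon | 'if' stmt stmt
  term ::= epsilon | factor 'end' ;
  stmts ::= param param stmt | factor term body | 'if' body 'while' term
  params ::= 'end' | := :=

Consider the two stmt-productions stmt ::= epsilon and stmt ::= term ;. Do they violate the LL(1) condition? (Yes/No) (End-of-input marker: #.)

FIRST(epsilon) = { epsilon } and FIRST(term ;) = { 'end', 'if', ; }.
The first alternative is nullable and FOLLOW(stmt) = { #, 'do', 'end', 'if', 'while', ;, id } shares 'end' with FIRST of the second — conflict.

Yes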